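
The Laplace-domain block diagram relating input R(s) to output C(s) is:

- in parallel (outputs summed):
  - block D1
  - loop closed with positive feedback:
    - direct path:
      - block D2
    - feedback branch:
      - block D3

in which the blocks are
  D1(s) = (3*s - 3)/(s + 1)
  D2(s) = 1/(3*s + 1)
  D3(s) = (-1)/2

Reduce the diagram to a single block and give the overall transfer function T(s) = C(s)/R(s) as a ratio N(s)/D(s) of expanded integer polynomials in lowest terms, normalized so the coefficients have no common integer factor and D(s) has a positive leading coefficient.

1. collapse the loop (D2 forward, D3 return), giving 2/(6*s + 3)
2. add D1, [D2/(1-D2*D3)] (parallel) - this is the overall T(s), already in the required normalized form

Final answer: (18*s^2 - 7*s - 7)/(6*s^2 + 9*s + 3)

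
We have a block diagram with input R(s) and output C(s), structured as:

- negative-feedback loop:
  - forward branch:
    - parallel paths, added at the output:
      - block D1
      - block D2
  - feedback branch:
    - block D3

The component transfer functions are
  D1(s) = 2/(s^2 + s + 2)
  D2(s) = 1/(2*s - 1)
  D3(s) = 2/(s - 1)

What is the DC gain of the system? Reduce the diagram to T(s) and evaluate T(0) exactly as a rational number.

Step 1 - sum the parallel branches D1, D2, giving (s^2 + 5*s)/(2*s^3 + s^2 + 3*s - 2)
Step 2 - reduce the feedback loop with forward (D1+D2) and return D3, giving (s^3 + 4*s^2 - 5*s)/(2*s^4 - s^3 + 4*s^2 + 5*s + 2)
Evaluating the step-2 result (the overall T(s)) at s = 0 gives T(0) = 0/2 = 0.

Final answer: 0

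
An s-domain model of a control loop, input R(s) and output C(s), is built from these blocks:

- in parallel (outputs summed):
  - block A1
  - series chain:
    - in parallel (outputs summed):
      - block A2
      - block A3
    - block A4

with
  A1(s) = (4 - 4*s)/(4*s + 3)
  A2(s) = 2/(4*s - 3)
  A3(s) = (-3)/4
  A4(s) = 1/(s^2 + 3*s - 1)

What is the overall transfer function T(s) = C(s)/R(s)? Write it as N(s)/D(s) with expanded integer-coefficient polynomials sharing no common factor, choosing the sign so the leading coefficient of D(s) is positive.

The answer is (-64*s^4 - 80*s^3 + 304*s^2 - 224*s + 99)/(64*s^4 + 192*s^3 - 100*s^2 - 108*s + 36).

Reasoning:
(1) add A2, A3 (parallel); result (17 - 12*s)/(16*s - 12)
(2) reduce the series chain (A2+A3), A4; result (17 - 12*s)/(16*s^3 + 36*s^2 - 52*s + 12)
(3) sum the parallel branches A1, ((A2+A3)*A4), which is the overall transfer function T(s) = C(s)/R(s) in lowest terms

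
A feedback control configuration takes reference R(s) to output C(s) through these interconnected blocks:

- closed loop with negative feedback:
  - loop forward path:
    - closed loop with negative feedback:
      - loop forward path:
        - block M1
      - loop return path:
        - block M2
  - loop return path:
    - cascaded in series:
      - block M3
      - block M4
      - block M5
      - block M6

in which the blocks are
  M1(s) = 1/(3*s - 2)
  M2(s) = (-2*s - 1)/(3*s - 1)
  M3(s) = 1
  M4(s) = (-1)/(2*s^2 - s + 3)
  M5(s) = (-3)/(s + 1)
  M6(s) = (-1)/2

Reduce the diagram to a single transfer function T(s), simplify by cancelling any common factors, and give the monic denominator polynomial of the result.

Answer: s^5 - 13*s^4/18 + s^3/2 + s^2/3 - 71*s/36 + 1/4

Working:
1. feedback reduction of M1, M2: (3*s - 1)/(9*s^2 - 11*s + 1)
2. series reduction of M3, M4, M5, M6: (-3)/(4*s^3 + 2*s^2 + 4*s + 6)
3. feedback reduction of [M1/(1+M1*M2)], (M3*M4*M5*M6): (12*s^4 + 2*s^3 + 10*s^2 + 14*s - 6)/(36*s^5 - 26*s^4 + 18*s^3 + 12*s^2 - 71*s + 9)
That last expression is T(s), already simplified. Scaling its denominator by 1/36 (the reciprocal of the leading coefficient) yields the monic denominator.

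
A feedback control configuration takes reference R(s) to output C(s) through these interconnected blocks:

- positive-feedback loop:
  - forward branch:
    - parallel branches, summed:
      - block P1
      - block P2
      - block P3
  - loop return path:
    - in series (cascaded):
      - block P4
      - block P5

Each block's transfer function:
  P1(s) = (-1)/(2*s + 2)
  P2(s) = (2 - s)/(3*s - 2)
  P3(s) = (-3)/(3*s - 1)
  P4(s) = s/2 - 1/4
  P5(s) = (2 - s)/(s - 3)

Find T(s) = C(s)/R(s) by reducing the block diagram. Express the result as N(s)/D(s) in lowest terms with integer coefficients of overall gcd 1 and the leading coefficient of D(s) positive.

First reduce the diagram to T(s).

Step 1 - sum the parallel branches P1, P2, P3: (-6*s^3 - 19*s^2 + 13*s + 6)/(18*s^3 - 14*s + 4)
Step 2 - reduce the series chain P4, P5: (-2*s^2 + 5*s - 2)/(4*s - 12)
Step 3 - feedback reduction of (P1+P2+P3), (P4*P5): this yields T(s), and no further normalization is needed

Answer: (24*s^4 + 4*s^3 - 280*s^2 + 132*s + 72)/(12*s^5 - 64*s^4 + 107*s^3 + 147*s^2 - 180*s + 36)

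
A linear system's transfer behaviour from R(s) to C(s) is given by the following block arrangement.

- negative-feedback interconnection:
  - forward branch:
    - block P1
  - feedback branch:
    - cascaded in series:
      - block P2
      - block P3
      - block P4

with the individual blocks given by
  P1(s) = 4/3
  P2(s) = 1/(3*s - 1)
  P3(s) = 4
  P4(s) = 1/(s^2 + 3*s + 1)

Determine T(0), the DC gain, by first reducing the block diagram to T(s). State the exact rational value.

First reduce the diagram to T(s).

[1] combine P2, P3, P4 in series = 4/(3*s^3 + 8*s^2 - 1)
[2] reduce the feedback loop with forward P1 and return (P2*P3*P4) = (12*s^3 + 32*s^2 - 4)/(9*s^3 + 24*s^2 + 13)
The step-2 result is T(s). Setting s = 0: T(0) = -4/13.

Answer: -4/13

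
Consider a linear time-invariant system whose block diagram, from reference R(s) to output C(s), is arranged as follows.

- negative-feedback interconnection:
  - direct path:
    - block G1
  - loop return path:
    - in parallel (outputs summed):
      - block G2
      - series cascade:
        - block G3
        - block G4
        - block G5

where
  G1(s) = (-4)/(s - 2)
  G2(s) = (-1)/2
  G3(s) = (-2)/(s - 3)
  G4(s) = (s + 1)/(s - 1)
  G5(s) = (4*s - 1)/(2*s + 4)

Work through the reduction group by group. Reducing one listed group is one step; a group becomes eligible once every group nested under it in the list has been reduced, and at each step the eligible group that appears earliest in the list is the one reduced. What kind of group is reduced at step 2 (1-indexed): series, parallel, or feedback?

Step 1. combine G3, G4, G5 in series
Step 2. sum the parallel branches G2, (G3*G4*G5)
Step 3. apply the feedback formula to G1, (G2+(G3*G4*G5))
Step 2: parallel.

Answer: parallel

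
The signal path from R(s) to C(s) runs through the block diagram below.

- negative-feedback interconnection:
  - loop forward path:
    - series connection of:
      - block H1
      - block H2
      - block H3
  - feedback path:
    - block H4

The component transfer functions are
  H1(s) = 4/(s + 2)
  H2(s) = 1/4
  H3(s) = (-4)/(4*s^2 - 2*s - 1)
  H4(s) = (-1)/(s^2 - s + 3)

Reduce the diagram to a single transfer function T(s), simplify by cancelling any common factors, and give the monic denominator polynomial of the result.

Answer: s^5 + s^4/2 + s^3/4 + 21*s^2/4 - 13*s/4 - 1/2

Working:
[1] series reduction of H1, H2, H3; result (-4)/(4*s^3 + 6*s^2 - 5*s - 2)
[2] close the feedback loop around (H1*H2*H3), H4; result (-4*s^2 + 4*s - 12)/(4*s^5 + 2*s^4 + s^3 + 21*s^2 - 13*s - 2)
Step 2 gives the fully reduced T(s), with no common factor left to cancel. The denominator's leading coefficient is 4, so divide each of its coefficients by 4 to get the monic form.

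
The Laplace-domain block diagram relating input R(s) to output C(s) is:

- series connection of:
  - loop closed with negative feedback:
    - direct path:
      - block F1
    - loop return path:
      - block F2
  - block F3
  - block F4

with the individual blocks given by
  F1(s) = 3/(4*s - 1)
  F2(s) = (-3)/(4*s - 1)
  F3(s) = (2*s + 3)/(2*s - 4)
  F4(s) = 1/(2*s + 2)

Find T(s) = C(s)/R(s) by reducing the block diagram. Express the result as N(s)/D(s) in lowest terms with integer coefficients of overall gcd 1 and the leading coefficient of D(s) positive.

The answer is (24*s^2 + 30*s - 9)/(64*s^4 - 96*s^3 - 128*s^2 + 96*s + 64).

Reasoning:
1. feedback reduction of F1, F2; result (12*s - 3)/(16*s^2 - 8*s - 8)
2. reduce the series chain [F1/(1+F1*F2)], F3, F4; the result is T(s) itself (integer coefficients, no common factor, positive leading denominator coefficient)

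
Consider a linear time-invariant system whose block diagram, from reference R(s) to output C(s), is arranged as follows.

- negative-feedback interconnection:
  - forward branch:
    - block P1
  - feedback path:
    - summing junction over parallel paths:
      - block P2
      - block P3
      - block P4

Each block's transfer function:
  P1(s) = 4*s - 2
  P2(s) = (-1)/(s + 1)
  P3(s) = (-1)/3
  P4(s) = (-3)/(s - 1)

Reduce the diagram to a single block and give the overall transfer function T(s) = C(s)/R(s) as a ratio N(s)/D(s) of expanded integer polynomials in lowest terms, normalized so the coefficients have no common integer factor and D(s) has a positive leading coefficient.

Reducing step by step:

[1] combine P2, P3, P4 in parallel -> (-s^2 - 12*s - 5)/(3*s^2 - 3)
[2] collapse the loop (P1 forward, (P2+P3+P4) return), which is the overall transfer function T(s) = C(s)/R(s) in lowest terms

Answer: (-12*s^3 + 6*s^2 + 12*s - 6)/(4*s^3 + 43*s^2 - 4*s - 7)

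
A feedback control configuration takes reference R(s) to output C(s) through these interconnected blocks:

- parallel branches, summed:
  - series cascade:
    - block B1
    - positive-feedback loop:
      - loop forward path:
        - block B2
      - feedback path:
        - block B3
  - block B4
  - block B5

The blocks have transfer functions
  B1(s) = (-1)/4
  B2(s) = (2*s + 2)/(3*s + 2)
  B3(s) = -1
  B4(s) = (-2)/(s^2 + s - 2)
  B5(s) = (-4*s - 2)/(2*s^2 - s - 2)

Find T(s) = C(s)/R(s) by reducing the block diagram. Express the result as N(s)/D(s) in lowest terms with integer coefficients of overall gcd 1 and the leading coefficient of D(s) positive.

Answer: (-2*s^5 - 43*s^4 - 126*s^3 + 7*s^2 + 140*s + 60)/(20*s^5 + 26*s^4 - 62*s^3 - 56*s^2 + 40*s + 32)

Working:
Step 1: feedback reduction of B2, B3, giving (2*s + 2)/(5*s + 4)
Step 2: cascade B1, [B2/(1-B2*B3)], giving (-s - 1)/(10*s + 8)
Step 3: sum the parallel branches (B1*[B2/(1-B2*B3)]), B4, B5: this yields T(s), and no further normalization is needed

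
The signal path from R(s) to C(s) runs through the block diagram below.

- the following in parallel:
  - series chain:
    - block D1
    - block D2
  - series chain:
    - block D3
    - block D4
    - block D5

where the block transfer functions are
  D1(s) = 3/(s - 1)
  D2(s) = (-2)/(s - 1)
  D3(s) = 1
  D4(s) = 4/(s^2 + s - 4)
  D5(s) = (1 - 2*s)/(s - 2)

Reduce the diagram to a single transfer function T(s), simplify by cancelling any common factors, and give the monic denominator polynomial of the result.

[1] reduce the series chain D1, D2: (-6)/(s^2 - 2*s + 1)
[2] cascade D3, D4, D5: (4 - 8*s)/(s^3 - s^2 - 6*s + 8)
[3] sum the parallel branches (D1*D2), (D3*D4*D5): (-14*s^3 + 26*s^2 + 20*s - 44)/(s^5 - 3*s^4 - 3*s^3 + 19*s^2 - 22*s + 8)
No further cancellation is possible in the step-3 result, so that is T(s). Its denominator is already monic.

Answer: s^5 - 3*s^4 - 3*s^3 + 19*s^2 - 22*s + 8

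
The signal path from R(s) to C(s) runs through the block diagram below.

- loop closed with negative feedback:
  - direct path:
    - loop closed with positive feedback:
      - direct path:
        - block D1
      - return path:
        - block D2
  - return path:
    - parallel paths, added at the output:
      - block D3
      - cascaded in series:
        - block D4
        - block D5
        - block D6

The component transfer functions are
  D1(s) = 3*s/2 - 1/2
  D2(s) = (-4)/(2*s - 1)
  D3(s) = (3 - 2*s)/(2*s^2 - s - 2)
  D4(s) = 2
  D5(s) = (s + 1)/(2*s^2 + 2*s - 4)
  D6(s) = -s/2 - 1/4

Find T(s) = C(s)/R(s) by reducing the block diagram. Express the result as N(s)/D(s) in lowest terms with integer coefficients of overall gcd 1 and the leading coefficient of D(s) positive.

Answer: (-48*s^6 + 16*s^5 + 180*s^4 - 144*s^3 - 68*s^2 + 80*s - 16)/(24*s^6 - 76*s^5 - 126*s^4 + 319*s^3 + 130*s^2 - 401*s + 118)

Working:
(1) close the feedback loop around D1, D2 = (6*s^2 - 5*s + 1)/(16*s - 6)
(2) cascade D4, D5, D6 = (-2*s^2 - 3*s - 1)/(4*s^2 + 4*s - 8)
(3) parallel reduction of D3, (D4*D5*D6) = (-4*s^4 - 12*s^3 + 9*s^2 + 35*s - 22)/(8*s^4 + 4*s^3 - 28*s^2 + 16)
(4) reduce the feedback loop with forward [D1/(1-D1*D2)] and return (D3+(D4*D5*D6)), giving the overall T(s)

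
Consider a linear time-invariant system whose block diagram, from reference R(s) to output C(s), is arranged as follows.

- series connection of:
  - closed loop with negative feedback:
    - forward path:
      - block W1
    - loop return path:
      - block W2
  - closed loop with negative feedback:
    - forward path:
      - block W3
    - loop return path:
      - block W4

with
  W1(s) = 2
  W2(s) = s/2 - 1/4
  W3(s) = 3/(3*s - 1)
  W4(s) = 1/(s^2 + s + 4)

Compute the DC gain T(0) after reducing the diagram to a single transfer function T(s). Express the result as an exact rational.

The answer is -48.

Reasoning:
Step 1 - close the feedback loop around W1, W2 gives 4/(2*s + 1)
Step 2 - collapse the loop (W3 forward, W4 return) gives (3*s^2 + 3*s + 12)/(3*s^3 + 2*s^2 + 11*s - 1)
Step 3 - series reduction of [W1/(1+W1*W2)], [W3/(1+W3*W4)] gives (12*s^2 + 12*s + 48)/(6*s^4 + 7*s^3 + 24*s^2 + 9*s - 1)
DC gain: substitute s = 0 into T(s) from step 3: T(0) = 48/(-1) = -48.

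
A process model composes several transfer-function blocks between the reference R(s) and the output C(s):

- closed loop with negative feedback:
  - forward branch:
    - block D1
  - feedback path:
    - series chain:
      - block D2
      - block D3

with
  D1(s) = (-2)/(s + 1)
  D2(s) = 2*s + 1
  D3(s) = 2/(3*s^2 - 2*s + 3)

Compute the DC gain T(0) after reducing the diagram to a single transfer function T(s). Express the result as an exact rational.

Answer: 6

Working:
Step 1: series reduction of D2, D3 -> (4*s + 2)/(3*s^2 - 2*s + 3)
Step 2: apply the feedback formula to D1, (D2*D3) -> (-6*s^2 + 4*s - 6)/(3*s^3 + s^2 - 7*s - 1)
The step-2 result is T(s). Setting s = 0: T(0) = -6/(-1) = 6.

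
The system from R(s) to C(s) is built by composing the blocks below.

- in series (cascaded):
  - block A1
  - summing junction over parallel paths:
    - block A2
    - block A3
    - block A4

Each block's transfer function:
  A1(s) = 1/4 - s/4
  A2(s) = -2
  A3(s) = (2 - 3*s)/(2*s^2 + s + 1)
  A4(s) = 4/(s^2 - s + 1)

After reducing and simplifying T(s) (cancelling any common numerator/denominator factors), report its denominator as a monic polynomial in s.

Reducing step by step:

Step 1 - combine A2, A3, A4 in parallel; result (-4*s^4 - s^3 + 9*s^2 - s + 4)/(2*s^4 - s^3 + 2*s^2 + 1)
Step 2 - multiply A1, (A2+A3+A4) (series); result (4*s^5 - 3*s^4 - 10*s^3 + 10*s^2 - 5*s + 4)/(8*s^4 - 4*s^3 + 8*s^2 + 4)
That last expression is T(s), already simplified. Scaling its denominator by 1/8 (the reciprocal of the leading coefficient) yields the monic denominator.

Answer: s^4 - s^3/2 + s^2 + 1/2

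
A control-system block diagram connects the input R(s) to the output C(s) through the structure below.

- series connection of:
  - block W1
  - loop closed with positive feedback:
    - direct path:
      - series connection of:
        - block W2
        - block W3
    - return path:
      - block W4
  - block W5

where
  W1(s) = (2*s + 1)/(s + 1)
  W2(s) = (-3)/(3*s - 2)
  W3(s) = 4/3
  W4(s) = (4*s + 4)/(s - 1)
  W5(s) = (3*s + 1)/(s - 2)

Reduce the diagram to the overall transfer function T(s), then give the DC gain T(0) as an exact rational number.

(1) multiply W2, W3 (series) -> (-4)/(3*s - 2)
(2) reduce the feedback loop with forward (W2*W3) and return W4 -> (4 - 4*s)/(3*s^2 + 11*s + 18)
(3) cascade W1, [(W2*W3)/(1-(W2*W3)*W4)], W5 -> (-24*s^3 + 4*s^2 + 16*s + 4)/(3*s^4 + 8*s^3 + s^2 - 40*s - 36)
The step-3 result is T(s). Setting s = 0: T(0) = 4/(-36) = -1/9.

Answer: -1/9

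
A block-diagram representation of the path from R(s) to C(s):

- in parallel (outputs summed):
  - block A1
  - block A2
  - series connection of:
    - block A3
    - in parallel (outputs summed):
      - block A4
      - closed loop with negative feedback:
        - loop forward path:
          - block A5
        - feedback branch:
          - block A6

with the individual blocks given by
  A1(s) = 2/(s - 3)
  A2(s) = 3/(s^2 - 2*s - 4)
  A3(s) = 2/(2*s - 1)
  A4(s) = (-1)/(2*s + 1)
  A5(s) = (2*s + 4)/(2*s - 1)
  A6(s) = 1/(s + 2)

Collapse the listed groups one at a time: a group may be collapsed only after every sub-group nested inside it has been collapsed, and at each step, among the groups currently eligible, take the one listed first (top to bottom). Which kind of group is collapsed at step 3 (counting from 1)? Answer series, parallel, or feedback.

Step 1 - close the feedback loop around A5, A6
Step 2 - combine A4, [A5/(1+A5*A6)] in parallel
Step 3 - reduce the series chain A3, (A4+[A5/(1+A5*A6)])
Step 4 - sum the parallel branches A1, A2, (A3*(A4+[A5/(1+A5*A6)]))
Step 3: series.

Final answer: series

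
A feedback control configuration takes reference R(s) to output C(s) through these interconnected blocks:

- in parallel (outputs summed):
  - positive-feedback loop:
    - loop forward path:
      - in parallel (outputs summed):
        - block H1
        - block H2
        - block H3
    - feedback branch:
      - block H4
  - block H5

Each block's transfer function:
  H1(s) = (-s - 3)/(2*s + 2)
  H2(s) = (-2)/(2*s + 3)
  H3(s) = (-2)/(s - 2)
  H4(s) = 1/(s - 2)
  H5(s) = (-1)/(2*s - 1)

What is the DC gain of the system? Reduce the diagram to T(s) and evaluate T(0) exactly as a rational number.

Step 1. sum the parallel branches H1, H2, H3, giving (-2*s^3 - 17*s^2 - 7*s + 14)/(4*s^3 + 2*s^2 - 14*s - 12)
Step 2. collapse the loop ((H1+H2+H3) forward, H4 return), giving (-2*s^4 - 13*s^3 + 27*s^2 + 28*s - 28)/(4*s^4 - 4*s^3 - s^2 + 23*s + 10)
Step 3. reduce the parallel group [(H1+H2+H3)/(1-(H1+H2+H3)*H4)], H5, giving (-4*s^5 - 28*s^4 + 71*s^3 + 30*s^2 - 107*s + 18)/(8*s^5 - 12*s^4 + 2*s^3 + 47*s^2 - 3*s - 10)
That last expression is T(s); at s = 0 only the constant terms survive, so T(0) = 18/(-10) = -9/5.

Answer: -9/5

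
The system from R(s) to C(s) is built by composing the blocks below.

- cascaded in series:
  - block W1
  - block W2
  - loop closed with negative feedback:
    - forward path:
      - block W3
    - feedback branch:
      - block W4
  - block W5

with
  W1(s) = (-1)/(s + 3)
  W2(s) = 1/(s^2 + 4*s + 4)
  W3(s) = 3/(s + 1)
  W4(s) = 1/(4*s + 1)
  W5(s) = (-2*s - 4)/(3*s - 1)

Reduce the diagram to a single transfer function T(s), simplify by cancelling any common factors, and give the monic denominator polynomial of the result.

First reduce the diagram to T(s).

Step 1: feedback reduction of W3, W4; result (12*s + 3)/(4*s^2 + 5*s + 4)
Step 2: cascade W1, W2, [W3/(1+W3*W4)], W5; result (24*s + 6)/(12*s^5 + 71*s^4 + 134*s^3 + 97*s^2 + 22*s - 24)
T(s) is the step-2 result (common factors already cancelled). Leading coefficient of the denominator: 12. Divide through by 12 for the monic polynomial.

Answer: s^5 + 71*s^4/12 + 67*s^3/6 + 97*s^2/12 + 11*s/6 - 2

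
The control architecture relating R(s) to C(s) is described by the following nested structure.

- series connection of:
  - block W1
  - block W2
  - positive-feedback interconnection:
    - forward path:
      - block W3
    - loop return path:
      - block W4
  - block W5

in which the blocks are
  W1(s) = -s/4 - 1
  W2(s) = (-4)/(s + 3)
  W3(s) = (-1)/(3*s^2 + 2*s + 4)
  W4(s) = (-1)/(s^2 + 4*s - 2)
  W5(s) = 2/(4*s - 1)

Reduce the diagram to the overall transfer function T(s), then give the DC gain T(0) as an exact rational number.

The answer is 16/27.

Reasoning:
(1) apply the feedback formula to W3, W4: (-s^2 - 4*s + 2)/(3*s^4 + 14*s^3 + 6*s^2 + 12*s - 9)
(2) reduce the series chain W1, W2, [W3/(1-W3*W4)], W5: (-2*s^3 - 16*s^2 - 28*s + 16)/(12*s^6 + 89*s^5 + 169*s^4 + 72*s^3 + 78*s^2 - 135*s + 27)
Evaluating the step-2 result (the overall T(s)) at s = 0 gives T(0) = 16/27.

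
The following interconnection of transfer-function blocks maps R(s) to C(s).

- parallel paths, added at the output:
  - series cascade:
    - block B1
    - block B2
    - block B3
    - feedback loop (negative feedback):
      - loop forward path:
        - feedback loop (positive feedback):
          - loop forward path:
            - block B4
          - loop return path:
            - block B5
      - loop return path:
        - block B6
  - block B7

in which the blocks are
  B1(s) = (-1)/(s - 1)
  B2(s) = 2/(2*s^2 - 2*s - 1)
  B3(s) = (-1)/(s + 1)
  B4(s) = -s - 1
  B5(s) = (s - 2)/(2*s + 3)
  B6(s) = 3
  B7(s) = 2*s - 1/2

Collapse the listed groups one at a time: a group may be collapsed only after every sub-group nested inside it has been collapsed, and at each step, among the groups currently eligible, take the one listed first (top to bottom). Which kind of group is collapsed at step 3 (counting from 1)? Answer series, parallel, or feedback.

Step 1 - reduce the feedback loop with forward B4 and return B5
Step 2 - collapse the loop ([B4/(1-B4*B5)] forward, B6 return)
Step 3 - reduce the series chain B1, B2, B3, [[B4/(1-B4*B5)]/(1+[B4/(1-B4*B5)]*B6)]
Step 4 - reduce the parallel group (B1*B2*B3*[[B4/(1-B4*B5)]/(1+[B4/(1-B4*B5)]*B6)]), B7
Step 3: series.

Hence the answer: series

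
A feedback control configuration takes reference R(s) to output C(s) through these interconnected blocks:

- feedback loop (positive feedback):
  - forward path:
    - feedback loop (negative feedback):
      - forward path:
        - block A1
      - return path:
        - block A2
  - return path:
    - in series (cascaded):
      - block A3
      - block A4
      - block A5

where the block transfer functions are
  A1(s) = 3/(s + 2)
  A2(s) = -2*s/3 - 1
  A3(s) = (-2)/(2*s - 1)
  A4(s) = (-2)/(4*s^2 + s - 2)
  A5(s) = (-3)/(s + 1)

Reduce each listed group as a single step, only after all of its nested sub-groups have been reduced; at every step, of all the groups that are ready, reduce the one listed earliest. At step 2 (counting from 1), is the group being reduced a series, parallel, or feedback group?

Step 1. collapse the loop (A1 forward, A2 return)
Step 2. multiply A3, A4, A5 (series)
Step 3. apply the feedback formula to [A1/(1+A1*A2)], (A3*A4*A5)
At step 2 the group reduced is series.

Hence the answer: series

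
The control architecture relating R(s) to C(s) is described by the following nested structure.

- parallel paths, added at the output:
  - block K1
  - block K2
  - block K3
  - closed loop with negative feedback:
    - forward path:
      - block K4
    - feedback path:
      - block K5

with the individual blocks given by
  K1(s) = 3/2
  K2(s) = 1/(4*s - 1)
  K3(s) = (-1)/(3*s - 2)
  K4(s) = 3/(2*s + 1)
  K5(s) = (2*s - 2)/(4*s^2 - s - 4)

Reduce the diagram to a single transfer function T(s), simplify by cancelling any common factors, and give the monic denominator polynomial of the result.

Step 1. feedback reduction of K4, K5 gives (12*s^2 - 3*s - 12)/(8*s^3 + 2*s^2 - 3*s - 10)
Step 2. add K1, K2, K3, [K4/(1+K4*K5)] (parallel) gives (288*s^5 + 80*s^4 - 482*s^3 - 421*s^2 + 590*s - 88)/(192*s^5 - 128*s^4 - 84*s^3 - 166*s^2 + 208*s - 40)
Step 2 gives the fully reduced T(s), with no common factor left to cancel. The denominator's leading coefficient is 192, so divide each of its coefficients by 192 to get the monic form.

Answer: s^5 - 2*s^4/3 - 7*s^3/16 - 83*s^2/96 + 13*s/12 - 5/24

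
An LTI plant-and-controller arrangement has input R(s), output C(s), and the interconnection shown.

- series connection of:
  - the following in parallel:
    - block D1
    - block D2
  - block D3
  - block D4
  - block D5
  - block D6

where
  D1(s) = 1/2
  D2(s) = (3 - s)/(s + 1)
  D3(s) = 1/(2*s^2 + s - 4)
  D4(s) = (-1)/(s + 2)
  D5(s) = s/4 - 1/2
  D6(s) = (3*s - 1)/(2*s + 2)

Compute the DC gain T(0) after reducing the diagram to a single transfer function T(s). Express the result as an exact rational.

Step 1 - add D1, D2 (parallel), giving (7 - s)/(2*s + 2)
Step 2 - series reduction of (D1+D2), D3, D4, D5, D6, giving (3*s^3 - 28*s^2 + 51*s - 14)/(32*s^5 + 144*s^4 + 160*s^3 - 112*s^2 - 288*s - 128)
DC gain: substitute s = 0 into T(s) from step 2: T(0) = -14/(-128) = 7/64.

Final answer: 7/64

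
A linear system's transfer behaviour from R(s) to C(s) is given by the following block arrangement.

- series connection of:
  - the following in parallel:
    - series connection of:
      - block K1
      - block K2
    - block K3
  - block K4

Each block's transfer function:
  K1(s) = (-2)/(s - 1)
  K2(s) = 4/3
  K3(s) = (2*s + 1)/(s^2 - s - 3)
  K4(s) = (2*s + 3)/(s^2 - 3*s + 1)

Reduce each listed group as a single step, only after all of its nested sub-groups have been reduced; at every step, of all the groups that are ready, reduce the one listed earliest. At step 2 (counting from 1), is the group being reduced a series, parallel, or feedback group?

Step 1. multiply K1, K2 (series)
Step 2. reduce the parallel group (K1*K2), K3
Step 3. reduce the series chain ((K1*K2)+K3), K4
At step 2 the group reduced is parallel.

Answer: parallel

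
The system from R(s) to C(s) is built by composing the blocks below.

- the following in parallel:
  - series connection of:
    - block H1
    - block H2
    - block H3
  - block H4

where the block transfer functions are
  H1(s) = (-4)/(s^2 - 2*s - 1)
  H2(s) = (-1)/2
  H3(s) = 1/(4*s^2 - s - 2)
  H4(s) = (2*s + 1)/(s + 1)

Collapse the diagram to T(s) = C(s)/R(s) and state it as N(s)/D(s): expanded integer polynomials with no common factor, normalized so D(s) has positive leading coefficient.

[1] cascade H1, H2, H3 gives 2/(4*s^4 - 9*s^3 - 4*s^2 + 5*s + 2)
[2] combine (H1*H2*H3), H4 in parallel; the result is T(s) itself (integer coefficients, no common factor, positive leading denominator coefficient)

Hence the answer: (8*s^5 - 14*s^4 - 17*s^3 + 6*s^2 + 11*s + 4)/(4*s^5 - 5*s^4 - 13*s^3 + s^2 + 7*s + 2)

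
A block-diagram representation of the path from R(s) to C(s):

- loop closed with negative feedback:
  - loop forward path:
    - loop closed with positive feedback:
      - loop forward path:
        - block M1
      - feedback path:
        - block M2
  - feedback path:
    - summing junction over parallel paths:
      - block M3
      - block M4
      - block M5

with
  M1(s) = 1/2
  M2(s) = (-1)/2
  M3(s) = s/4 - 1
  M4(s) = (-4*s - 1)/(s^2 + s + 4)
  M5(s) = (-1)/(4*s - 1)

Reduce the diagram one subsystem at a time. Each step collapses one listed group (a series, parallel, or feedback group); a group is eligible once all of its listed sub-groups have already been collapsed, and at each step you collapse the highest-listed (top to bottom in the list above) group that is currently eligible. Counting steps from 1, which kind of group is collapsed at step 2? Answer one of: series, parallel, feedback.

The answer is parallel.

Reasoning:
[1] collapse the loop (M1 forward, M2 return)
[2] reduce the parallel group M3, M4, M5
[3] feedback reduction of [M1/(1-M1*M2)], (M3+M4+M5)
Step 2: parallel.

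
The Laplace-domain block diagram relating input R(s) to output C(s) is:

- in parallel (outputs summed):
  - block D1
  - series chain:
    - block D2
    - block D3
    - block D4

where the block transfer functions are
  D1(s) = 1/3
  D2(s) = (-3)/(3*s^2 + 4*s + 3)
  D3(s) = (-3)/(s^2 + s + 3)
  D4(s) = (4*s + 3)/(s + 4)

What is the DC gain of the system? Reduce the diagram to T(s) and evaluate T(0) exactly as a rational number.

Answer: 13/12

Working:
Step 1 - series reduction of D2, D3, D4 -> (36*s + 27)/(3*s^5 + 19*s^4 + 44*s^3 + 79*s^2 + 69*s + 36)
Step 2 - parallel reduction of D1, (D2*D3*D4) -> (3*s^5 + 19*s^4 + 44*s^3 + 79*s^2 + 177*s + 117)/(9*s^5 + 57*s^4 + 132*s^3 + 237*s^2 + 207*s + 108)
That last expression is T(s); at s = 0 only the constant terms survive, so T(0) = 117/108 = 13/12.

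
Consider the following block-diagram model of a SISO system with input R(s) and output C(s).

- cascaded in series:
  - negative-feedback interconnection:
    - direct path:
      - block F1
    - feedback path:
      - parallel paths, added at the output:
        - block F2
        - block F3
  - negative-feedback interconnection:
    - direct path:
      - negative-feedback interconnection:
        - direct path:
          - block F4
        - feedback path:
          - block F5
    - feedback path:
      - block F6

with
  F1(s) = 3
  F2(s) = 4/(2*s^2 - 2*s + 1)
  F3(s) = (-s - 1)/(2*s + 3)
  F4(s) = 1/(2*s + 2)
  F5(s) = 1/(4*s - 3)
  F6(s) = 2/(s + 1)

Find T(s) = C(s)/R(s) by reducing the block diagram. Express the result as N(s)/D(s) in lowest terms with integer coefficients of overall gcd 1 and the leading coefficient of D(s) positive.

First reduce the diagram to T(s).

Step 1. add F2, F3 (parallel) = (-2*s^3 + 9*s + 11)/(4*s^3 + 2*s^2 - 4*s + 3)
Step 2. apply the feedback formula to F1, (F2+F3) = (-12*s^3 - 6*s^2 + 12*s - 9)/(2*s^3 - 2*s^2 - 23*s - 36)
Step 3. collapse the loop (F4 forward, F5 return) = (4*s - 3)/(8*s^2 + 2*s - 5)
Step 4. close the feedback loop around [F4/(1+F4*F5)], F6 = (4*s^2 + s - 3)/(8*s^3 + 10*s^2 + 5*s - 11)
Step 5. cascade [F1/(1+F1*(F2+F3))], [[F4/(1+F4*F5)]/(1+[F4/(1+F4*F5)]*F6)]; the result is T(s) itself (integer coefficients, no common factor, positive leading denominator coefficient)

Answer: (-48*s^5 - 36*s^4 + 78*s^3 - 6*s^2 - 45*s + 27)/(16*s^6 + 4*s^5 - 194*s^4 - 550*s^3 - 453*s^2 + 73*s + 396)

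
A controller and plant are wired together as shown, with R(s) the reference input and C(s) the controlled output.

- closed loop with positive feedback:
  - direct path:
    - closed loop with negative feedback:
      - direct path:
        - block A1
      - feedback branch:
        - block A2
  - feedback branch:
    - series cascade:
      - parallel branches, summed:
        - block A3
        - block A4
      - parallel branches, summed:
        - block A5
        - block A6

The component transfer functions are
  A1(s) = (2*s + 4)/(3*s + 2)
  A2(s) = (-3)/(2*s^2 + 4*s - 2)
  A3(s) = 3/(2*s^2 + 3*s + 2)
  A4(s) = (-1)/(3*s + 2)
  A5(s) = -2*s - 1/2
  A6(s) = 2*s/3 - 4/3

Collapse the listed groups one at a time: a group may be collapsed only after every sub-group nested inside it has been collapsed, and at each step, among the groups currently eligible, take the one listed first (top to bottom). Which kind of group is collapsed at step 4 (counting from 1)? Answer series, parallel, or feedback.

[1] collapse the loop (A1 forward, A2 return)
[2] combine A3, A4 in parallel
[3] add A5, A6 (parallel)
[4] series reduction of (A3+A4), (A5+A6)
[5] reduce the feedback loop with forward [A1/(1+A1*A2)] and return ((A3+A4)*(A5+A6))
At step 4 the group reduced is series.

Answer: series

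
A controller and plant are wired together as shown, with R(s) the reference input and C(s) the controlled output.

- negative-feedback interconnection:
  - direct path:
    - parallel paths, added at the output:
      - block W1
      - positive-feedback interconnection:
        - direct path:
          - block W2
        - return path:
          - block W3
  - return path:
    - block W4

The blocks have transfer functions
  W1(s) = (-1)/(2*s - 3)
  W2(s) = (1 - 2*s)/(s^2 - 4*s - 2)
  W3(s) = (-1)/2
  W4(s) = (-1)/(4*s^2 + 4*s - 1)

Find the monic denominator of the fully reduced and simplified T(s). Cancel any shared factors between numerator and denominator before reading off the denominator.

Answer: s^5 - 11*s^4/2 - 3*s^3/4 + 21*s^2/2 - 7*s/8 - 3/8

Working:
(1) feedback reduction of W2, W3; result (2 - 4*s)/(2*s^2 - 10*s - 3)
(2) sum the parallel branches W1, [W2/(1-W2*W3)]; result (-10*s^2 + 26*s - 3)/(4*s^3 - 26*s^2 + 24*s + 9)
(3) apply the feedback formula to (W1+[W2/(1-W2*W3)]), W4; result (-40*s^4 + 64*s^3 + 102*s^2 - 38*s + 3)/(16*s^5 - 88*s^4 - 12*s^3 + 168*s^2 - 14*s - 6)
No further cancellation is possible in the step-3 result, so that is T(s). Its denominator becomes monic after dividing by the leading coefficient 16.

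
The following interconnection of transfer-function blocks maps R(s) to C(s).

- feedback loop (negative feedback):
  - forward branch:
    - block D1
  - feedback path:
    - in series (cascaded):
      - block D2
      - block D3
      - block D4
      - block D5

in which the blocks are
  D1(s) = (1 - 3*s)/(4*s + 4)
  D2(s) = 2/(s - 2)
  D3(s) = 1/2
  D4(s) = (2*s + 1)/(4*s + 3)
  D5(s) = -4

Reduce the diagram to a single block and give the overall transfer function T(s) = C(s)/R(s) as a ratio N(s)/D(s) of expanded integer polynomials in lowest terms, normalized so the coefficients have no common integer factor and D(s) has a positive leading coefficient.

Answer: (-12*s^3 + 19*s^2 + 13*s - 6)/(16*s^3 + 20*s^2 - 40*s - 28)

Working:
Step 1: reduce the series chain D2, D3, D4, D5, giving (-8*s - 4)/(4*s^2 - 5*s - 6)
Step 2: reduce the feedback loop with forward D1 and return (D2*D3*D4*D5), giving the overall T(s)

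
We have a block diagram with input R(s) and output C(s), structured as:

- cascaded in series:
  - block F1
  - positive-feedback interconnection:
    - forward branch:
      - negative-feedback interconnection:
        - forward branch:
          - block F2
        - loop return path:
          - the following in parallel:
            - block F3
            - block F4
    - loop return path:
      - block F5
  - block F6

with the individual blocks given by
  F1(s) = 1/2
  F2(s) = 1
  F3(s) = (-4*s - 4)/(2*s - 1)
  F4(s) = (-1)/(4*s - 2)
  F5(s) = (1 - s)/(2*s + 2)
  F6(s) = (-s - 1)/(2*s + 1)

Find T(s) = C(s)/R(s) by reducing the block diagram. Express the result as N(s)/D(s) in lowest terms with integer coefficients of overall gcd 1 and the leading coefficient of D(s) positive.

Answer: (2*s^3 + 3*s^2 - 1)/(4*s^3 + 38*s^2 + 38*s + 10)

Working:
1. parallel reduction of F3, F4 -> (-8*s - 9)/(4*s - 2)
2. apply the feedback formula to F2, (F3+F4) -> (2 - 4*s)/(4*s + 11)
3. apply the feedback formula to [F2/(1+F2*(F3+F4))], F5 -> (-2*s^2 - s + 1)/(s^2 + 9*s + 5)
4. cascade F1, [[F2/(1+F2*(F3+F4))]/(1-[F2/(1+F2*(F3+F4))]*F5)], F6 - this is the overall T(s), already in the required normalized form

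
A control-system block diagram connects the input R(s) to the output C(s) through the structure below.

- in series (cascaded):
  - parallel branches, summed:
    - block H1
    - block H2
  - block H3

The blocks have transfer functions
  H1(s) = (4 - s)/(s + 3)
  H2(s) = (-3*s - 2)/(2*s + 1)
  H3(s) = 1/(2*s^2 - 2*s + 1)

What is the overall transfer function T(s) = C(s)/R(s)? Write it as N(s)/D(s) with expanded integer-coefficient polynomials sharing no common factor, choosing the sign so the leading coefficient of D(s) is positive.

Step 1 - combine H1, H2 in parallel; result (-5*s^2 - 4*s - 2)/(2*s^2 + 7*s + 3)
Step 2 - multiply (H1+H2), H3 (series) - this is the overall T(s), already in the required normalized form

Therefore the answer is (-5*s^2 - 4*s - 2)/(4*s^4 + 10*s^3 - 6*s^2 + s + 3).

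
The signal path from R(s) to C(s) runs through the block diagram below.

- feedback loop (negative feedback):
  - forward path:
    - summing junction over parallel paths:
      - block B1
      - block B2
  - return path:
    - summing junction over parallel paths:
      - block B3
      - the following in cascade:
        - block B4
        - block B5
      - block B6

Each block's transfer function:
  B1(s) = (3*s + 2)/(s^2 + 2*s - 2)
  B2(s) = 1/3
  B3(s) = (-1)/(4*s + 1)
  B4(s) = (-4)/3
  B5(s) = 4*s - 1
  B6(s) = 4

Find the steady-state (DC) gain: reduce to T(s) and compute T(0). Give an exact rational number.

Reducing step by step:

Step 1 - combine B1, B2 in parallel gives (s^2 + 11*s + 4)/(3*s^2 + 6*s - 6)
Step 2 - multiply B4, B5 (series) gives 4/3 - 16*s/3
Step 3 - parallel reduction of B3, (B4*B5), B6 gives (-64*s^2 + 48*s + 13)/(12*s + 3)
Step 4 - collapse the loop ((B1+B2) forward, (B3+(B4*B5)+B6) return) gives (-12*s^3 - 135*s^2 - 81*s - 12)/(64*s^4 + 620*s^3 - 366*s^2 - 281*s - 34)
Evaluating the step-4 result (the overall T(s)) at s = 0 gives T(0) = -12/(-34) = 6/17.

Answer: 6/17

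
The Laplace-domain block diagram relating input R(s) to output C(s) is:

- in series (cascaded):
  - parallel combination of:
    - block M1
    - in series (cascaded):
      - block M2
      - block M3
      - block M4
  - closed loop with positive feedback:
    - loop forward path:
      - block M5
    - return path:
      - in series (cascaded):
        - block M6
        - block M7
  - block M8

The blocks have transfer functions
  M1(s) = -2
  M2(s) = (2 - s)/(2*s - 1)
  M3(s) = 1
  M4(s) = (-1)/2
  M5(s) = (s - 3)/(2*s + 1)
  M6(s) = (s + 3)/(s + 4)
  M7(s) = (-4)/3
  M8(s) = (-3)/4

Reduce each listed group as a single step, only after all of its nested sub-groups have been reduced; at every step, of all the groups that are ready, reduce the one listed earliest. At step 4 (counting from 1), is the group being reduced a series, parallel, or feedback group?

Answer: feedback

Working:
Step 1. reduce the series chain M2, M3, M4
Step 2. reduce the parallel group M1, (M2*M3*M4)
Step 3. combine M6, M7 in series
Step 4. reduce the feedback loop with forward M5 and return (M6*M7)
Step 5. reduce the series chain (M1+(M2*M3*M4)), [M5/(1-M5*(M6*M7))], M8
Step 4: feedback.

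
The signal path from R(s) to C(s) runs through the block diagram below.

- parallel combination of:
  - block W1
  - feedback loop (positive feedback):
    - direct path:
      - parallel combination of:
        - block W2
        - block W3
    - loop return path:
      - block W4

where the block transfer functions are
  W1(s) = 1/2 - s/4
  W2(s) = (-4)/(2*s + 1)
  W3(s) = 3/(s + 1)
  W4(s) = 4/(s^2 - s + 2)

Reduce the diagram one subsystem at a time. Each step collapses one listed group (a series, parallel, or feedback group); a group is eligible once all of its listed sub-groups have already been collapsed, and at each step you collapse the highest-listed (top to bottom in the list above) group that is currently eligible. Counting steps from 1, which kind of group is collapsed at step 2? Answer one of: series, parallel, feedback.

Answer: feedback

Working:
1. reduce the parallel group W2, W3
2. close the feedback loop around (W2+W3), W4
3. reduce the parallel group W1, [(W2+W3)/(1-(W2+W3)*W4)]
Step 2: feedback.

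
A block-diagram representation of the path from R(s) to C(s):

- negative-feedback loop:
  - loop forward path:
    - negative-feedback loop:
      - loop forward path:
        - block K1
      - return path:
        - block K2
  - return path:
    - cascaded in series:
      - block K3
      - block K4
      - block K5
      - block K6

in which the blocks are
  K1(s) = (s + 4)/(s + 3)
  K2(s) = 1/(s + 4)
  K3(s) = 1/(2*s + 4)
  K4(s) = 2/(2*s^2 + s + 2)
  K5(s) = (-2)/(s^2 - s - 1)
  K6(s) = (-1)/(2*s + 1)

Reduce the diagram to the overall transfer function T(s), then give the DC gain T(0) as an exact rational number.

1. collapse the loop (K1 forward, K2 return) -> 1
2. cascade K3, K4, K5, K6 -> 2/(4*s^6 + 8*s^5 - 3*s^4 - 13*s^3 - 21*s^2 - 16*s - 4)
3. reduce the feedback loop with forward [K1/(1+K1*K2)] and return (K3*K4*K5*K6) -> (4*s^6 + 8*s^5 - 3*s^4 - 13*s^3 - 21*s^2 - 16*s - 4)/(4*s^6 + 8*s^5 - 3*s^4 - 13*s^3 - 21*s^2 - 16*s - 2)
Evaluating the step-3 result (the overall T(s)) at s = 0 gives T(0) = -4/(-2) = 2.

Hence the answer: 2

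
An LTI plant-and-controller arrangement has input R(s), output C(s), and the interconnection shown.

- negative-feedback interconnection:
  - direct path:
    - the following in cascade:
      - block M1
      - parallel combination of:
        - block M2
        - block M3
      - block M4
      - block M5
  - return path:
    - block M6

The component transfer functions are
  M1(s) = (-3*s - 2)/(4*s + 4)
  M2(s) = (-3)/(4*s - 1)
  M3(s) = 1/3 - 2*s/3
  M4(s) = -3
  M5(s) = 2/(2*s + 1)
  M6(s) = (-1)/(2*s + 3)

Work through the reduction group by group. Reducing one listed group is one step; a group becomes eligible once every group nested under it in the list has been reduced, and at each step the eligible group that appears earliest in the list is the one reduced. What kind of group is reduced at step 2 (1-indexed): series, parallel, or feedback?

Step 1 - combine M2, M3 in parallel
Step 2 - multiply M1, (M2+M3), M4, M5 (series)
Step 3 - collapse the loop ((M1*(M2+M3)*M4*M5) forward, M6 return)
The group at step 2 is a series group.

Answer: series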